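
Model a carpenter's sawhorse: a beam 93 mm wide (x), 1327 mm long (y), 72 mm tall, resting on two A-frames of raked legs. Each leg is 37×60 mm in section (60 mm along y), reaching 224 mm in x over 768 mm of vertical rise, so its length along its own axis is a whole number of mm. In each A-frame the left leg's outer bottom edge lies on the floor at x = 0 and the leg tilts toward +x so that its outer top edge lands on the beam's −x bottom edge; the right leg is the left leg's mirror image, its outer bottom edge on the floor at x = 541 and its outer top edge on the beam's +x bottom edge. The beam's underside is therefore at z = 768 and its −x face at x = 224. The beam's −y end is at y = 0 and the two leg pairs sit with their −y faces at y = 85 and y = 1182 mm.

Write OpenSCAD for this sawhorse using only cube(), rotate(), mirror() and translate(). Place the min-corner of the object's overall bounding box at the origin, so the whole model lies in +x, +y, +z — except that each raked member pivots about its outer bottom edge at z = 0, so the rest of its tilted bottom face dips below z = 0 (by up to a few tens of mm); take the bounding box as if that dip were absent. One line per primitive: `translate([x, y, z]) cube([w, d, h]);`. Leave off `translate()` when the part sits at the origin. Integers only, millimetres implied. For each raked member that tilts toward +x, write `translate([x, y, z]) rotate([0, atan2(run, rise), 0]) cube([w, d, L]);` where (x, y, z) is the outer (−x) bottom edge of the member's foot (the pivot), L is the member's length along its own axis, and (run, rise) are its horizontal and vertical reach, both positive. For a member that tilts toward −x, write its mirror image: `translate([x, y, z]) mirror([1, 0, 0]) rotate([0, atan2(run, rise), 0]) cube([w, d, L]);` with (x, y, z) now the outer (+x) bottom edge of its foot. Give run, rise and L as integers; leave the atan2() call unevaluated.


translate([224, 0, 768]) cube([93, 1327, 72]);
translate([0, 85, 0]) rotate([0, atan2(224, 768), 0]) cube([37, 60, 800]);
translate([541, 85, 0]) mirror([1, 0, 0]) rotate([0, atan2(224, 768), 0]) cube([37, 60, 800]);
translate([0, 1182, 0]) rotate([0, atan2(224, 768), 0]) cube([37, 60, 800]);
translate([541, 1182, 0]) mirror([1, 0, 0]) rotate([0, atan2(224, 768), 0]) cube([37, 60, 800]);


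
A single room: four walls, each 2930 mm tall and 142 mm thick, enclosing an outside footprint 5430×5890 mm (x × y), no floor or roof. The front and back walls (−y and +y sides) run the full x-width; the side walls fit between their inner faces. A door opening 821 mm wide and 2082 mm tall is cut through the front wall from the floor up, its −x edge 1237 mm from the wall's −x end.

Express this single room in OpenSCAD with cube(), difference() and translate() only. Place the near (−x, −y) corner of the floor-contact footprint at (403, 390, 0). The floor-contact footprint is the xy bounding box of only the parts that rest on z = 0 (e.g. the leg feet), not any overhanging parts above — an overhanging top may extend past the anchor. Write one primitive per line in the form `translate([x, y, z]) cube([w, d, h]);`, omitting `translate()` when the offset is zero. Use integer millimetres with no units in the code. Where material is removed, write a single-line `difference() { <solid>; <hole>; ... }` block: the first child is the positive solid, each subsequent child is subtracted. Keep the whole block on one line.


difference() { translate([403, 390, 0]) cube([5430, 142, 2930]); translate([1640, 390, 0]) cube([821, 142, 2082]); }
translate([403, 6138, 0]) cube([5430, 142, 2930]);
translate([403, 532, 0]) cube([142, 5606, 2930]);
translate([5691, 532, 0]) cube([142, 5606, 2930]);


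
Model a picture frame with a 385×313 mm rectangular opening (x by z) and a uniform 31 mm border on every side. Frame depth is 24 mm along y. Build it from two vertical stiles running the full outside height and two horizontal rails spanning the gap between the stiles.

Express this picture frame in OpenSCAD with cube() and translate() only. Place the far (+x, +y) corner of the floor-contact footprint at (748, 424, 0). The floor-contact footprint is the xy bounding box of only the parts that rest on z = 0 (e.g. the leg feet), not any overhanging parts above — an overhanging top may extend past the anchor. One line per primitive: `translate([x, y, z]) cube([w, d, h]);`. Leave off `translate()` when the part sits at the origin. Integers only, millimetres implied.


translate([301, 400, 0]) cube([31, 24, 375]);
translate([717, 400, 0]) cube([31, 24, 375]);
translate([332, 400, 0]) cube([385, 24, 31]);
translate([332, 400, 344]) cube([385, 24, 31]);


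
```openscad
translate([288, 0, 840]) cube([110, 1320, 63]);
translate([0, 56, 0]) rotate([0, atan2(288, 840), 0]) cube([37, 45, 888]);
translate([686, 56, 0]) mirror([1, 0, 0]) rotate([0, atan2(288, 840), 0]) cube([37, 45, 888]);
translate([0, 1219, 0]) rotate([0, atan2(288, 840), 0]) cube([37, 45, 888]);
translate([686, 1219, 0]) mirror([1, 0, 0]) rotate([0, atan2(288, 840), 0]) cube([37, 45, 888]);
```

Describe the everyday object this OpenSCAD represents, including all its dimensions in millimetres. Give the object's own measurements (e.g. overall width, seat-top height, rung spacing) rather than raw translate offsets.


A sawhorse. A 110×1320×63 mm beam (x, y, z) sits on two A-frame leg pairs. Each pair is two raked legs of 37×45 mm section (45 mm along y) splaying symmetrically in x. Each leg rises 840 mm vertically over 288 mm of horizontal reach and is 888 mm long along its own axis. Every leg's outer bottom edge rests on the floor and its outer top edge meets a bottom edge of the beam — the left legs (tilting toward +x) meet the beam's −x bottom edge, the right legs (their mirror images, tilting toward −x) meet its +x bottom edge — so the leg tops tuck under the beam, the beam's underside is 840 mm above the floor, and the feet are 686 mm apart outside-to-outside with the beam centred between them. The two leg pairs are set in 56 mm from either end of the beam.


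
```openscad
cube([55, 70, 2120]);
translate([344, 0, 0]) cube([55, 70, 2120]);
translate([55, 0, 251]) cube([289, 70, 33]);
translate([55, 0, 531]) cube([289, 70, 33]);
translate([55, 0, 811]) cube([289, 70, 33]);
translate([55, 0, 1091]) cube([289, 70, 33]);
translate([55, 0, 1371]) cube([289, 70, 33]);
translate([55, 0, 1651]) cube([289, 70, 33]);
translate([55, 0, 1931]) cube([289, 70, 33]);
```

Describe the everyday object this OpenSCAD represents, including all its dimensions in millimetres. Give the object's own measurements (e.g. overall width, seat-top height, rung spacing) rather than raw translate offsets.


A straight ladder. Two 55×70 mm vertical rails, 2120 mm tall, stand 399 mm apart (outside-to-outside) with their front faces coplanar on the −y side. 7 rungs, each 70 mm deep and 33 mm tall, span between the inner faces of the rails, front faces flush with the rails. The lowest rung's underside is at z = 251 mm and rungs are spaced 280 mm apart (underside to underside).


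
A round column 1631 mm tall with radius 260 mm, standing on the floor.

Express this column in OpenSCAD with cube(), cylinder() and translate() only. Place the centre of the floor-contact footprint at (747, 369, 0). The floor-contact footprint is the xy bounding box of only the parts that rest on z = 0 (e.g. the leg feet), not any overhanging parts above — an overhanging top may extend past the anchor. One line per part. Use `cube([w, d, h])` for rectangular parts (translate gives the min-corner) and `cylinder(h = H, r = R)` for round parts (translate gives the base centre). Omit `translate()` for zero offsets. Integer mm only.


translate([747, 369, 0]) cylinder(h = 1631, r = 260);


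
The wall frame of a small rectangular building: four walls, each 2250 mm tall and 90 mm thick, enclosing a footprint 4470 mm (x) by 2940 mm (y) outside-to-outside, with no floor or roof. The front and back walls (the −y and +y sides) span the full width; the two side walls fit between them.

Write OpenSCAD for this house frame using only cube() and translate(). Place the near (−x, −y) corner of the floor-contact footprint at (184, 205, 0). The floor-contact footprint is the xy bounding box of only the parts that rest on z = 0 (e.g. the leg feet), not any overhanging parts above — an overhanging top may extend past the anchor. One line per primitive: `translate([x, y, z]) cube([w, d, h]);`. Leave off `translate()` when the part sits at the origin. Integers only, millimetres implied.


translate([184, 205, 0]) cube([4470, 90, 2250]);
translate([184, 3055, 0]) cube([4470, 90, 2250]);
translate([184, 295, 0]) cube([90, 2760, 2250]);
translate([4564, 295, 0]) cube([90, 2760, 2250]);


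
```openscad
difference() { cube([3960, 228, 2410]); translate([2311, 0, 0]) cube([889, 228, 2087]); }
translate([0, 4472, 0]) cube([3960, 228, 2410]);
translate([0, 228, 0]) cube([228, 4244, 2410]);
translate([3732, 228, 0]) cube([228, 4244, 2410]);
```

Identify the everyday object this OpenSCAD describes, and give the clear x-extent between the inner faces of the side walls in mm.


A single room. The interior width is 3504 mm.

Four walls enclosing a rectangle with a door in the front wall — a room. Outside width 3960 minus two 228 mm walls gives 3504 mm.


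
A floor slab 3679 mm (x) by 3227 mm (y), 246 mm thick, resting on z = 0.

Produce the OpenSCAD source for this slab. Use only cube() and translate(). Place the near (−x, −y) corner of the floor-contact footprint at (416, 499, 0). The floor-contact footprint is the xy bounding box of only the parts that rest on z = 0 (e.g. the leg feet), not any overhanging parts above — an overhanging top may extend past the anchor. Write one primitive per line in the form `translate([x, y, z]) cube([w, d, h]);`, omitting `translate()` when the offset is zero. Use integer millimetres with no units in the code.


translate([416, 499, 0]) cube([3679, 3227, 246]);


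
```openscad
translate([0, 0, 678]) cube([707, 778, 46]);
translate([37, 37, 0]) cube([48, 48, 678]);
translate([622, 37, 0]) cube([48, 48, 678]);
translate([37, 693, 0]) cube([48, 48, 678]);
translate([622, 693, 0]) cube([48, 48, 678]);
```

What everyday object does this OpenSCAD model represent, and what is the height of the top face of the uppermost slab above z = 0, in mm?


A table. The table height is 724 mm.

A 707×778×46 slab sits at z = 678 on four 48 mm square posts — a table. The top surface is at 678 + 46 = 724 mm.


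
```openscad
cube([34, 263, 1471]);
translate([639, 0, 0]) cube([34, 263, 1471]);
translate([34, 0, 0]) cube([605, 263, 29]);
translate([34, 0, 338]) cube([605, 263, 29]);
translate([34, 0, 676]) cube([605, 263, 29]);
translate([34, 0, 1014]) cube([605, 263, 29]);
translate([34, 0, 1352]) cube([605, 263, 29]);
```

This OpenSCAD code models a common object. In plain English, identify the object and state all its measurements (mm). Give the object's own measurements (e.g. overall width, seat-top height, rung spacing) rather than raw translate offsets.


An open bookshelf. Two side panels, each 34 mm thick, 263 mm deep and 1471 mm tall, stand 673 mm apart (outside-to-outside). Between them sit 5 shelves, each 29 mm thick and 263 mm deep, spanning the full gap between the sides. The bottom shelf rests on the floor (its underside at z = 0) and the clear gap between one shelf's top and the next shelf's underside is 309 mm.


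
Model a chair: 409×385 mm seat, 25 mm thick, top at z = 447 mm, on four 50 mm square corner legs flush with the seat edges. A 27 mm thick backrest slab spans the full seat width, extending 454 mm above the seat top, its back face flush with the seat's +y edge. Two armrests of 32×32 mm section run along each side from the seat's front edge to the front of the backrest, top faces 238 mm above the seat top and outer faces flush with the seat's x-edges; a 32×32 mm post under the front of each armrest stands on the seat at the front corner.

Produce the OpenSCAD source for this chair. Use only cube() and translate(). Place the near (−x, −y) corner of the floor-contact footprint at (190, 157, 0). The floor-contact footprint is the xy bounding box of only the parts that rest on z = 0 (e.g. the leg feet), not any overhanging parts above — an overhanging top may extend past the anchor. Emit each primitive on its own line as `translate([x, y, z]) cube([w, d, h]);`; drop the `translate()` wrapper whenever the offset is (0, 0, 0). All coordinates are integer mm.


translate([190, 157, 422]) cube([409, 385, 25]);
translate([190, 157, 0]) cube([50, 50, 422]);
translate([549, 157, 0]) cube([50, 50, 422]);
translate([190, 492, 0]) cube([50, 50, 422]);
translate([549, 492, 0]) cube([50, 50, 422]);
translate([190, 515, 447]) cube([409, 27, 454]);
translate([190, 157, 653]) cube([32, 358, 32]);
translate([567, 157, 653]) cube([32, 358, 32]);
translate([190, 157, 447]) cube([32, 32, 206]);
translate([567, 157, 447]) cube([32, 32, 206]);


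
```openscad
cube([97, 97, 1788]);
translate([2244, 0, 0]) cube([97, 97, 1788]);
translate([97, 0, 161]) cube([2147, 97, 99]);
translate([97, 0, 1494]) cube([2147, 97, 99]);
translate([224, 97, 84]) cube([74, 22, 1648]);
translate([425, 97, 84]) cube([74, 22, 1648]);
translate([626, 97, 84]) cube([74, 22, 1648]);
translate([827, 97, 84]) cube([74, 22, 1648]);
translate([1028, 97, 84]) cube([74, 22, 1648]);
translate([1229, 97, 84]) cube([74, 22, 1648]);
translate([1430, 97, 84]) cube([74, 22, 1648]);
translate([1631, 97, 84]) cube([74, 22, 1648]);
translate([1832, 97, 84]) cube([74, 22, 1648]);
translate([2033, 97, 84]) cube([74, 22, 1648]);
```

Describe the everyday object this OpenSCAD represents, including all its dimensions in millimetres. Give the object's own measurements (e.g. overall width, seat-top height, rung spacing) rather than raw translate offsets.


A fence section. Two 97×97 mm posts, 1788 mm tall, stand on the floor with a clear span of 2147 mm between their inner faces. Two horizontal rails of 97×99 mm section span the gap between the posts with their undersides at z = 161 mm and z = 1494 mm, flush with the posts' −y face. 10 pickets, each 74 mm wide, 22 mm thick and 1648 mm tall, are fixed to the +y face of the rails with their bottoms at z = 84 mm, spaced across the span with a 127 mm gap after the −x post and between neighbouring pickets, with 137 mm left before the +x post.


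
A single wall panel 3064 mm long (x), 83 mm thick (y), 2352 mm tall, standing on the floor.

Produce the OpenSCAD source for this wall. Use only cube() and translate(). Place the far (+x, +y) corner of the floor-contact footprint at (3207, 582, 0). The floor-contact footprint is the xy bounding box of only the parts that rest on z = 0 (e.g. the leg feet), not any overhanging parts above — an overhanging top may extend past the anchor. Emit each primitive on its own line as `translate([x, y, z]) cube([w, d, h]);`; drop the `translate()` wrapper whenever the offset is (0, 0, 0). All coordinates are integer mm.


translate([143, 499, 0]) cube([3064, 83, 2352]);


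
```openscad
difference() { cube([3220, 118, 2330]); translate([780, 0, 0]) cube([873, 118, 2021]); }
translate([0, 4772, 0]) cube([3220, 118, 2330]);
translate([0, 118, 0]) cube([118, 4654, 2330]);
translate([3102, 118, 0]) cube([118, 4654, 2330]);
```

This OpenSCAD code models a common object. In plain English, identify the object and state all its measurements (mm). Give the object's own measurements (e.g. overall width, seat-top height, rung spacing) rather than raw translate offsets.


A single room: four walls, each 2330 mm tall and 118 mm thick, enclosing an outside footprint 3220×4890 mm (x × y), no floor or roof. The front and back walls (−y and +y sides) run the full x-width; the side walls fit between their inner faces. A door opening 873 mm wide and 2021 mm tall is cut through the front wall from the floor up, its −x edge 780 mm from the wall's −x end.


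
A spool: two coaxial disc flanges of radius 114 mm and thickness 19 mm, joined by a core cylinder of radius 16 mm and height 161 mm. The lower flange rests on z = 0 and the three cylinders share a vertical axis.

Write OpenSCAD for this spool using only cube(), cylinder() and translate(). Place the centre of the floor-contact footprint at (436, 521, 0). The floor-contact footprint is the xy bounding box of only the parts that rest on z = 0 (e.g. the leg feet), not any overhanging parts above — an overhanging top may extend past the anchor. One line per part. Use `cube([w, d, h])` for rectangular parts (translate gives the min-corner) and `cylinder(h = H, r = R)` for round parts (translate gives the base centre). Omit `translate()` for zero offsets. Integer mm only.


translate([436, 521, 0]) cylinder(h = 19, r = 114);
translate([436, 521, 19]) cylinder(h = 161, r = 16);
translate([436, 521, 180]) cylinder(h = 19, r = 114);


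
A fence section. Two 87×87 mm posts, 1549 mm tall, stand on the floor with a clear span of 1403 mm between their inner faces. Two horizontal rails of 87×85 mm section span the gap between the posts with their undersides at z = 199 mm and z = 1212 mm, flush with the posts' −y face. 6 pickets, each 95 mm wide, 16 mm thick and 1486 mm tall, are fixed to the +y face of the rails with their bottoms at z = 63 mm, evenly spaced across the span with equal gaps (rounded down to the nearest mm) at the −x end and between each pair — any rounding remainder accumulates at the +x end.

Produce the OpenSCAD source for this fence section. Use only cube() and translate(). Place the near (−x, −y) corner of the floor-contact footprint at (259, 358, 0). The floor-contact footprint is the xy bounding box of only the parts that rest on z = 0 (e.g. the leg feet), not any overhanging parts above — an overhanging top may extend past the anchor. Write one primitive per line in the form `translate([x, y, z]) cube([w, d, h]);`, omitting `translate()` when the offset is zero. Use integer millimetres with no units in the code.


translate([259, 358, 0]) cube([87, 87, 1549]);
translate([1749, 358, 0]) cube([87, 87, 1549]);
translate([346, 358, 199]) cube([1403, 87, 85]);
translate([346, 358, 1212]) cube([1403, 87, 85]);
translate([465, 445, 63]) cube([95, 16, 1486]);
translate([679, 445, 63]) cube([95, 16, 1486]);
translate([893, 445, 63]) cube([95, 16, 1486]);
translate([1107, 445, 63]) cube([95, 16, 1486]);
translate([1321, 445, 63]) cube([95, 16, 1486]);
translate([1535, 445, 63]) cube([95, 16, 1486]);


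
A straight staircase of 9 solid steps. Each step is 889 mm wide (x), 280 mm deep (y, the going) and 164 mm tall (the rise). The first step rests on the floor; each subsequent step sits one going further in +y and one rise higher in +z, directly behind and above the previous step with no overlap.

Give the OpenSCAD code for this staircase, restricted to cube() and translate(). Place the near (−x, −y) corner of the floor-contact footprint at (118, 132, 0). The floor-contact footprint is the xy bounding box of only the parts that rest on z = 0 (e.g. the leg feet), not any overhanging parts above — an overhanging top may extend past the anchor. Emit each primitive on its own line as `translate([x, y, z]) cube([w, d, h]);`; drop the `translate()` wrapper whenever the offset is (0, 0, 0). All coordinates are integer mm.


translate([118, 132, 0]) cube([889, 280, 164]);
translate([118, 412, 164]) cube([889, 280, 164]);
translate([118, 692, 328]) cube([889, 280, 164]);
translate([118, 972, 492]) cube([889, 280, 164]);
translate([118, 1252, 656]) cube([889, 280, 164]);
translate([118, 1532, 820]) cube([889, 280, 164]);
translate([118, 1812, 984]) cube([889, 280, 164]);
translate([118, 2092, 1148]) cube([889, 280, 164]);
translate([118, 2372, 1312]) cube([889, 280, 164]);


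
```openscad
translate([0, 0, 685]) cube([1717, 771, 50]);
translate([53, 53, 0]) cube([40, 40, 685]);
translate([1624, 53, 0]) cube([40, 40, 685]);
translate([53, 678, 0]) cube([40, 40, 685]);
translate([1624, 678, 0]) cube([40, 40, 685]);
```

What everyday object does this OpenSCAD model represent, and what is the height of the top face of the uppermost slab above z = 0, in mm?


A table. The table height is 735 mm.

A 1717×771×50 slab sits at z = 685 on four 40 mm square posts — a table. The top surface is at 685 + 50 = 735 mm.


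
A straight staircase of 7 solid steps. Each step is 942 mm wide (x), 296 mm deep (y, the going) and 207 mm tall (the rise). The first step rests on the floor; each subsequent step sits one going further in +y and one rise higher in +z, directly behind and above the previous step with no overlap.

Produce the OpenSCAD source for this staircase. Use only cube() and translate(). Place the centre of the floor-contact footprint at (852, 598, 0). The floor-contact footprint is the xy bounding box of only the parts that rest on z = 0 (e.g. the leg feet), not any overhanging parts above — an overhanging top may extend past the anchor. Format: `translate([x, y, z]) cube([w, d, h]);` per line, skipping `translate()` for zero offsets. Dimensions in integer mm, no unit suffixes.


translate([381, 450, 0]) cube([942, 296, 207]);
translate([381, 746, 207]) cube([942, 296, 207]);
translate([381, 1042, 414]) cube([942, 296, 207]);
translate([381, 1338, 621]) cube([942, 296, 207]);
translate([381, 1634, 828]) cube([942, 296, 207]);
translate([381, 1930, 1035]) cube([942, 296, 207]);
translate([381, 2226, 1242]) cube([942, 296, 207]);


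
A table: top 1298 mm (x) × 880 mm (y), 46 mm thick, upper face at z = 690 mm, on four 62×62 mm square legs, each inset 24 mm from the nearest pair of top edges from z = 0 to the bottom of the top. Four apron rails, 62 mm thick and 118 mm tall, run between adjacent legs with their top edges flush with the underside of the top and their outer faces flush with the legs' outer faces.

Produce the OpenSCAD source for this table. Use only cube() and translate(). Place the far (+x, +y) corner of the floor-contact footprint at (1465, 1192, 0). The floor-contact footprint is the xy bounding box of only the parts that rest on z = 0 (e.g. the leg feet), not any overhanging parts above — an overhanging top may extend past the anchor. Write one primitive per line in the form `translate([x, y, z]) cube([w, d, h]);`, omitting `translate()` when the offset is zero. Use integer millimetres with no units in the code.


translate([191, 336, 644]) cube([1298, 880, 46]);
translate([215, 360, 0]) cube([62, 62, 644]);
translate([1403, 360, 0]) cube([62, 62, 644]);
translate([215, 1130, 0]) cube([62, 62, 644]);
translate([1403, 1130, 0]) cube([62, 62, 644]);
translate([277, 360, 526]) cube([1126, 62, 118]);
translate([277, 1130, 526]) cube([1126, 62, 118]);
translate([215, 422, 526]) cube([62, 708, 118]);
translate([1403, 422, 526]) cube([62, 708, 118]);


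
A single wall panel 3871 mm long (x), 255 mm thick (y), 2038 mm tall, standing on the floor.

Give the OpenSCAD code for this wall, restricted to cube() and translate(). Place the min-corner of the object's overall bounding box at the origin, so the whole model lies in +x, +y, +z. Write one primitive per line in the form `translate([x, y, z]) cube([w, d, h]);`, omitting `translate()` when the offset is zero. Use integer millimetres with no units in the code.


cube([3871, 255, 2038]);


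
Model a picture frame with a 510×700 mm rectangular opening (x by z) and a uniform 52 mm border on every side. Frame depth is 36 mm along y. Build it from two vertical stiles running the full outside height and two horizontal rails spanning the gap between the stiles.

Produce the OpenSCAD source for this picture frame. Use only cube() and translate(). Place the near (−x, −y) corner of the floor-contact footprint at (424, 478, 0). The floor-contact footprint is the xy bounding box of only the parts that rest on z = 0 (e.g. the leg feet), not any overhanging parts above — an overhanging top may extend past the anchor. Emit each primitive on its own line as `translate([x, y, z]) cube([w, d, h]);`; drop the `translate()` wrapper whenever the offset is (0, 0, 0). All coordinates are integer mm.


translate([424, 478, 0]) cube([52, 36, 804]);
translate([986, 478, 0]) cube([52, 36, 804]);
translate([476, 478, 0]) cube([510, 36, 52]);
translate([476, 478, 752]) cube([510, 36, 52]);


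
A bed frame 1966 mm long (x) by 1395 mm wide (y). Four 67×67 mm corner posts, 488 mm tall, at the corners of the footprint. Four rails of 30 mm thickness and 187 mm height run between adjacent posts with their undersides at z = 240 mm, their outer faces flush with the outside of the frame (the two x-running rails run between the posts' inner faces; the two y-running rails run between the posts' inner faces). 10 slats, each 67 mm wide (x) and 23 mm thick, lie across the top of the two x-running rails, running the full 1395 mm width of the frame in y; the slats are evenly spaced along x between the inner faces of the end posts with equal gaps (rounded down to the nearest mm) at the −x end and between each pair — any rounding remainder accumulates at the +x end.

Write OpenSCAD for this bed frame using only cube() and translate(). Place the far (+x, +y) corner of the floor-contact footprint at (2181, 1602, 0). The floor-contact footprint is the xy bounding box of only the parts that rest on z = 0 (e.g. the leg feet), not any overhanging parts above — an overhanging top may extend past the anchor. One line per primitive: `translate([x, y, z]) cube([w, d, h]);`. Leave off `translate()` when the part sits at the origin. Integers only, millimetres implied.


// slat z = rail_z + rail_h = 240 + 187 = 427
// slat gap = ⌊(1832 − 10·67) / 11⌋ = 105
translate([215, 207, 0]) cube([67, 67, 488]);
translate([215, 1535, 0]) cube([67, 67, 488]);
translate([2114, 207, 0]) cube([67, 67, 488]);
translate([2114, 1535, 0]) cube([67, 67, 488]);
translate([282, 207, 240]) cube([1832, 30, 187]);
translate([282, 1572, 240]) cube([1832, 30, 187]);
translate([215, 274, 240]) cube([30, 1261, 187]);
translate([2151, 274, 240]) cube([30, 1261, 187]);
translate([387, 207, 427]) cube([67, 1395, 23]);
translate([559, 207, 427]) cube([67, 1395, 23]);
translate([731, 207, 427]) cube([67, 1395, 23]);
translate([903, 207, 427]) cube([67, 1395, 23]);
translate([1075, 207, 427]) cube([67, 1395, 23]);
translate([1247, 207, 427]) cube([67, 1395, 23]);
translate([1419, 207, 427]) cube([67, 1395, 23]);
translate([1591, 207, 427]) cube([67, 1395, 23]);
translate([1763, 207, 427]) cube([67, 1395, 23]);
translate([1935, 207, 427]) cube([67, 1395, 23]);


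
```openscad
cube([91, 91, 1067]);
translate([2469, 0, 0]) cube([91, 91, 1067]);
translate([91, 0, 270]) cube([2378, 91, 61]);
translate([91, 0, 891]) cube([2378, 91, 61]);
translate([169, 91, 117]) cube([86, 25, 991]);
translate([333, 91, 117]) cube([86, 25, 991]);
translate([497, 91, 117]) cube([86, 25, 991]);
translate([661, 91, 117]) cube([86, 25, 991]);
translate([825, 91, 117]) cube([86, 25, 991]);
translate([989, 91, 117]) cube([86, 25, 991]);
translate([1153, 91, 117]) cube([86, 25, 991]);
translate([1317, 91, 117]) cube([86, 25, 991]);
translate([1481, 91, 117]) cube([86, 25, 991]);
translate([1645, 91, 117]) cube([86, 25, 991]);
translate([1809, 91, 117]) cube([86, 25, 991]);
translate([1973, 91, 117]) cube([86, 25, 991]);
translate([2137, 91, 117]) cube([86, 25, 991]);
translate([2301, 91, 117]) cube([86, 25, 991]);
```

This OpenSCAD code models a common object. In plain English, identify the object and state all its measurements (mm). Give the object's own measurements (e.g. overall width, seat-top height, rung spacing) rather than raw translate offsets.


A fence section. Two 91×91 mm posts, 1067 mm tall, stand on the floor with a clear span of 2378 mm between their inner faces. Two horizontal rails of 91×61 mm section span the gap between the posts with their undersides at z = 270 mm and z = 891 mm, flush with the posts' −y face. 14 pickets, each 86 mm wide, 25 mm thick and 991 mm tall, are fixed to the +y face of the rails with their bottoms at z = 117 mm, spaced across the span with a 78 mm gap after the −x post and between neighbouring pickets, with 82 mm left before the +x post.


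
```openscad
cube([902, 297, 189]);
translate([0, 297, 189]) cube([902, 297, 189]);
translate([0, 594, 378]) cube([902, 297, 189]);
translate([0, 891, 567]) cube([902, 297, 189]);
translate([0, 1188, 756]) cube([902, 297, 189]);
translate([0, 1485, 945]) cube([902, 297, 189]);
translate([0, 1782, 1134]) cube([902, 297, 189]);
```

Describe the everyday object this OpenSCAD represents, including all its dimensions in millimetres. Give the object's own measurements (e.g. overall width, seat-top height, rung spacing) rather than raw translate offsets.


A straight staircase of 7 solid steps. Each step is 902 mm wide (x), 297 mm deep (y, the going) and 189 mm tall (the rise). The first step rests on the floor; each subsequent step sits one going further in +y and one rise higher in +z, directly behind and above the previous step with no overlap.


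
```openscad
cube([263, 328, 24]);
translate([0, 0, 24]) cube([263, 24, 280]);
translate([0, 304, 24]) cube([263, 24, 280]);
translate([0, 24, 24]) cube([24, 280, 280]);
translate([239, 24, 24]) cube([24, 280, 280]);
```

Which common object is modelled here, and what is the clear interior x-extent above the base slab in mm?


An open box. The internal width is 215 mm.

A 263×328 base slab with four walls standing on it — an open box. The base is 263 mm wide and the walls are 24 mm thick, so the internal width is 263 − 2 × 24 = 215 mm.


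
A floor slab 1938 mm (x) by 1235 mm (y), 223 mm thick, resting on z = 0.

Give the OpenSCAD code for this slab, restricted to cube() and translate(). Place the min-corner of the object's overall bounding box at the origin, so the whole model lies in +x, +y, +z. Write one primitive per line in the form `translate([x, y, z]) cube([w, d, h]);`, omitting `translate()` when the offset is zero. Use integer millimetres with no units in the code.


cube([1938, 1235, 223]);


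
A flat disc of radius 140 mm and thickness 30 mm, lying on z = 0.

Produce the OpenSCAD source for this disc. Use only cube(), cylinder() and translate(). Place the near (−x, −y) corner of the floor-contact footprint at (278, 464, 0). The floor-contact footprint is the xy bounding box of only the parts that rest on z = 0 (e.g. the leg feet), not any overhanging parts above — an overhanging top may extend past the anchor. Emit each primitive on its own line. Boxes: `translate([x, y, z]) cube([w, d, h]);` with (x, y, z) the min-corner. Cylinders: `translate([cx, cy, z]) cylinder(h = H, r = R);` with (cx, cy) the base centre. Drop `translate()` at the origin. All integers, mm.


translate([418, 604, 0]) cylinder(h = 30, r = 140);


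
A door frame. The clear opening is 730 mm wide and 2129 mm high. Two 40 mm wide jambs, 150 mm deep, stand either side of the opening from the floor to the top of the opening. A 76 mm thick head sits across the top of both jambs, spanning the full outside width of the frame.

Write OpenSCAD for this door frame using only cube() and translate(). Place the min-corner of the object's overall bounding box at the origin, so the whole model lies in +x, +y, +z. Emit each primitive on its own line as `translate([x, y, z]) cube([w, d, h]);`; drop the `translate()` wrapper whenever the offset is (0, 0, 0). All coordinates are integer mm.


cube([40, 150, 2129]);
translate([770, 0, 0]) cube([40, 150, 2129]);
translate([0, 0, 2129]) cube([810, 150, 76]);


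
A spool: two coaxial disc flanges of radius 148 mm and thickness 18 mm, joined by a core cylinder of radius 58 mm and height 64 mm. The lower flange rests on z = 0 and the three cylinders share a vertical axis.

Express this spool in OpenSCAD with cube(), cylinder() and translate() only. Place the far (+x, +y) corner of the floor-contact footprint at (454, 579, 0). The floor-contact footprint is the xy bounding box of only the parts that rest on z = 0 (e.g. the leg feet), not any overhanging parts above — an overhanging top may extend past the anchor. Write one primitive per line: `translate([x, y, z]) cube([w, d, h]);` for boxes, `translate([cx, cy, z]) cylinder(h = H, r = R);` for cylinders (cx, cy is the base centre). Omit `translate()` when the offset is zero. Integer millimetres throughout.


translate([306, 431, 0]) cylinder(h = 18, r = 148);
translate([306, 431, 18]) cylinder(h = 64, r = 58);
translate([306, 431, 82]) cylinder(h = 18, r = 148);


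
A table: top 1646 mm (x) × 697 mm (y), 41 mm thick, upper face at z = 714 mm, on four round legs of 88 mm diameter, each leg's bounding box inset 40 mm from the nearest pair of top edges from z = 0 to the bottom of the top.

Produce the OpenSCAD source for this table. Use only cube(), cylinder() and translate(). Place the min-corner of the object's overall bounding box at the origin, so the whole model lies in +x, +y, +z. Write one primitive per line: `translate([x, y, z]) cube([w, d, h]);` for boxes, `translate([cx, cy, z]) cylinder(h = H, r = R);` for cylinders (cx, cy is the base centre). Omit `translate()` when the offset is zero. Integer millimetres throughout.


// leg_h = 714 - 41 = 673
translate([0, 0, 673]) cube([1646, 697, 41]);
translate([84, 84, 0]) cylinder(h = 673, r = 44);
translate([1562, 84, 0]) cylinder(h = 673, r = 44);
translate([84, 613, 0]) cylinder(h = 673, r = 44);
translate([1562, 613, 0]) cylinder(h = 673, r = 44);


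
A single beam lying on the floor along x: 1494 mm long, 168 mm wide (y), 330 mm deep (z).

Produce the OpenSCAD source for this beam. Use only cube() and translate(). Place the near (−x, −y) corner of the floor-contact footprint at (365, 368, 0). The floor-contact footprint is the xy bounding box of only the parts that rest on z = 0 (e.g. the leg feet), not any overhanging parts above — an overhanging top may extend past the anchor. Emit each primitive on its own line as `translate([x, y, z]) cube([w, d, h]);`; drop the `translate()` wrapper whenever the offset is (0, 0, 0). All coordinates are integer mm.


translate([365, 368, 0]) cube([1494, 168, 330]);


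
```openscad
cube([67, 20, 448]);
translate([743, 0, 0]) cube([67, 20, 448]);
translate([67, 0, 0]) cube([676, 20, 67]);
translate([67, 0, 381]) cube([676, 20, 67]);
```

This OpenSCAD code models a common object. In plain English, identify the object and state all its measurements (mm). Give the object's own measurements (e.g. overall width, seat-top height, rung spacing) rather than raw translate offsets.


A rectangular picture frame lying in the x–z plane (depth along y). The opening is 676 mm wide (x) by 314 mm tall (z), surrounded by a border 67 mm wide on all four sides. The frame is 20 mm deep and is made of two full-height vertical stiles with two horizontal rails fitted between them.


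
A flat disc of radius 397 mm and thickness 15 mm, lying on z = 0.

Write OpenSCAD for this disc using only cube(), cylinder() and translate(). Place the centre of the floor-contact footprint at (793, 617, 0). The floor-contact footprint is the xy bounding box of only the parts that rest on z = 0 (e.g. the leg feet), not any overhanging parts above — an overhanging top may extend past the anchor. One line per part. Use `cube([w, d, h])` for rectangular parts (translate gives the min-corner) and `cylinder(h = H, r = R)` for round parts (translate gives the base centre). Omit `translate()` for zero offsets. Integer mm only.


translate([793, 617, 0]) cylinder(h = 15, r = 397);


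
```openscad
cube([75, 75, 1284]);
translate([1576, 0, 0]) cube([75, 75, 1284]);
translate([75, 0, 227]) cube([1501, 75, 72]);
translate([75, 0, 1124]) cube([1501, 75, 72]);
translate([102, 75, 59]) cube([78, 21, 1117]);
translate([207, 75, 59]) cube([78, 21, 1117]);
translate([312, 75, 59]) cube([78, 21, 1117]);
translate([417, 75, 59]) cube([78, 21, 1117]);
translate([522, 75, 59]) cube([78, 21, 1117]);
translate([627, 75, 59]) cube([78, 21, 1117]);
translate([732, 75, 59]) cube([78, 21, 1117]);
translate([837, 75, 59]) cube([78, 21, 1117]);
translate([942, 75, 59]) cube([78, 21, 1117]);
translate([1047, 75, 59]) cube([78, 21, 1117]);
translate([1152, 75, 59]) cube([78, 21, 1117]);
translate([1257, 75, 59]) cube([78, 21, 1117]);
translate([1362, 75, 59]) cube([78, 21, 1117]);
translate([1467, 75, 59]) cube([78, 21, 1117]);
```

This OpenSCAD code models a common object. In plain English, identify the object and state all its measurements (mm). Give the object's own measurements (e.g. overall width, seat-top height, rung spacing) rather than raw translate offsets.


A fence section. Two 75×75 mm posts, 1284 mm tall, stand on the floor with a clear span of 1501 mm between their inner faces. Two horizontal rails of 75×72 mm section span the gap between the posts with their undersides at z = 227 mm and z = 1124 mm, flush with the posts' −y face. 14 pickets, each 78 mm wide, 21 mm thick and 1117 mm tall, are fixed to the +y face of the rails with their bottoms at z = 59 mm, spaced across the span with a 27 mm gap after the −x post and between neighbouring pickets, with 31 mm left before the +x post.


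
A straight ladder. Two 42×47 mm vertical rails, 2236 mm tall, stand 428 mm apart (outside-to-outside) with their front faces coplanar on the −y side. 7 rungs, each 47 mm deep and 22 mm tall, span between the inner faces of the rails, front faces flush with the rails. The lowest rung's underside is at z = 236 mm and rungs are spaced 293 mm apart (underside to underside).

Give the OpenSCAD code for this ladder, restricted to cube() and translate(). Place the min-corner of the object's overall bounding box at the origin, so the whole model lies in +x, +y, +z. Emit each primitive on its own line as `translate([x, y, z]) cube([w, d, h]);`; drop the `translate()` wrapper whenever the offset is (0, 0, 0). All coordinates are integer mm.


cube([42, 47, 2236]);
translate([386, 0, 0]) cube([42, 47, 2236]);
translate([42, 0, 236]) cube([344, 47, 22]);
translate([42, 0, 529]) cube([344, 47, 22]);
translate([42, 0, 822]) cube([344, 47, 22]);
translate([42, 0, 1115]) cube([344, 47, 22]);
translate([42, 0, 1408]) cube([344, 47, 22]);
translate([42, 0, 1701]) cube([344, 47, 22]);
translate([42, 0, 1994]) cube([344, 47, 22]);


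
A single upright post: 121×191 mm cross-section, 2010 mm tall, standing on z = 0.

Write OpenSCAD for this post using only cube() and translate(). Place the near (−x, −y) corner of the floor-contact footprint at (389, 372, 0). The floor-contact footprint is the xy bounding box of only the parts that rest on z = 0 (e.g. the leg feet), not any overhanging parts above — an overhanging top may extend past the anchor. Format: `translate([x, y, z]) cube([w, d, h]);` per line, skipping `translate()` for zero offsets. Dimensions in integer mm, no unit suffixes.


translate([389, 372, 0]) cube([121, 191, 2010]);


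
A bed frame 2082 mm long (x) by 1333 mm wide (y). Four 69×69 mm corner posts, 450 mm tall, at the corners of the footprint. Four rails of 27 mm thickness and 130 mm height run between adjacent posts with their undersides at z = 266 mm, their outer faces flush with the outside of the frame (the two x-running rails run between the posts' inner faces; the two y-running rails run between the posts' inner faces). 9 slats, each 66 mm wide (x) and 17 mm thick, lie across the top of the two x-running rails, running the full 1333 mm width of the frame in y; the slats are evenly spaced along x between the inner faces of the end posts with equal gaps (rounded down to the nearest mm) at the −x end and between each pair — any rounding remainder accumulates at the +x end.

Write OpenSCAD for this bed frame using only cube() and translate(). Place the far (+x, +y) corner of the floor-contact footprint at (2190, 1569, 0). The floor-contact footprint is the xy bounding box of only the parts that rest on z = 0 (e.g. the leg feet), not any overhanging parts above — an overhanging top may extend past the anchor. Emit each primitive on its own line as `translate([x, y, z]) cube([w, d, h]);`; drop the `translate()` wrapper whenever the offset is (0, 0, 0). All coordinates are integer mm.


translate([108, 236, 0]) cube([69, 69, 450]);
translate([108, 1500, 0]) cube([69, 69, 450]);
translate([2121, 236, 0]) cube([69, 69, 450]);
translate([2121, 1500, 0]) cube([69, 69, 450]);
translate([177, 236, 266]) cube([1944, 27, 130]);
translate([177, 1542, 266]) cube([1944, 27, 130]);
translate([108, 305, 266]) cube([27, 1195, 130]);
translate([2163, 305, 266]) cube([27, 1195, 130]);
translate([312, 236, 396]) cube([66, 1333, 17]);
translate([513, 236, 396]) cube([66, 1333, 17]);
translate([714, 236, 396]) cube([66, 1333, 17]);
translate([915, 236, 396]) cube([66, 1333, 17]);
translate([1116, 236, 396]) cube([66, 1333, 17]);
translate([1317, 236, 396]) cube([66, 1333, 17]);
translate([1518, 236, 396]) cube([66, 1333, 17]);
translate([1719, 236, 396]) cube([66, 1333, 17]);
translate([1920, 236, 396]) cube([66, 1333, 17]);
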